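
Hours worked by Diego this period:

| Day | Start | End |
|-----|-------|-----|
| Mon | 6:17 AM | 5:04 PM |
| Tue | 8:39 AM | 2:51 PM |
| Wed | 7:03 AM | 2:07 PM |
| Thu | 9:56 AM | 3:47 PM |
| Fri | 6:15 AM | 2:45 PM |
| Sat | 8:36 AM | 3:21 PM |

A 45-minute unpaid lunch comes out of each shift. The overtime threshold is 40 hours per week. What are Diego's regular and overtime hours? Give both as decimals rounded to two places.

Mon: 6:17 AM–5:04 PM = 10 h 47 min; less 45 min break → 10 h 2 min
Tue: 8:39 AM–2:51 PM = 6 h 12 min; less 45 min break → 5 h 27 min
Wed: 7:03 AM–2:07 PM = 7 h 4 min; less 45 min break → 6 h 19 min
Thu: 9:56 AM–3:47 PM = 5 h 51 min; less 45 min break → 5 h 6 min
Fri: 6:15 AM–2:45 PM = 8 h 30 min; less 45 min break → 7 h 45 min
Sat: 8:36 AM–3:21 PM = 6 h 45 min; less 45 min break → 6 h 0 min
Total worked: 40 h 39 min = 40.65 h.
Threshold 40 h → overtime 0 h 39 min, regular 40 h 0 min.

Regular 40.00 hours, overtime 0.65 hours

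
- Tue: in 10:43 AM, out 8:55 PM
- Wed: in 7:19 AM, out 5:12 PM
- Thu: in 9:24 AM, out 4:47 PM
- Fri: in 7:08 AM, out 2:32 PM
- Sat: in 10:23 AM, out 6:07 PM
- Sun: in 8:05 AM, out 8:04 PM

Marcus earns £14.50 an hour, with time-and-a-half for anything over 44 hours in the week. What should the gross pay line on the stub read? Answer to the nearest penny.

Tue: 10:43 AM–8:55 PM = 10 h 12 min
Wed: 7:19 AM–5:12 PM = 9 h 53 min
Thu: 9:24 AM–4:47 PM = 7 h 23 min
Fri: 7:08 AM–2:32 PM = 7 h 24 min
Sat: 10:23 AM–6:07 PM = 7 h 44 min
Sun: 8:05 AM–8:04 PM = 11 h 59 min
Total worked: 54 h 35 min = 3275 min.
Regular 44 h 0 min = 2640 min at £14.50/h; overtime 10 h 35 min = 635 min at £21.75/h.
Pay = (2640 × £14.50 + 635 × £21.75) ÷ 60 = £868.19.

£868.19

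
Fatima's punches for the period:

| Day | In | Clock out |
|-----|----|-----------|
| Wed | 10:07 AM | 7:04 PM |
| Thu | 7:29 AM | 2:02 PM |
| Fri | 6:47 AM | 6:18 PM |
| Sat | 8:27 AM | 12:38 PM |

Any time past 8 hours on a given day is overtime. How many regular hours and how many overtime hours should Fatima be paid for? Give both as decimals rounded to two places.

Regular 26.73 hours, overtime 4.47 hours

Wed: 10:07 AM–7:04 PM = 8 h 57 min
Thu: 7:29 AM–2:02 PM = 6 h 33 min
Fri: 6:47 AM–6:18 PM = 11 h 31 min
Sat: 8:27 AM–12:38 PM = 4 h 11 min
Wed reg 8 h 0 min / OT 0 h 57 min; Thu reg 6 h 33 min / OT 0 h 0 min; Fri reg 8 h 0 min / OT 3 h 31 min; Sat reg 4 h 11 min / OT 0 h 0 min.
Totals: regular 26 h 44 min, overtime 4 h 28 min.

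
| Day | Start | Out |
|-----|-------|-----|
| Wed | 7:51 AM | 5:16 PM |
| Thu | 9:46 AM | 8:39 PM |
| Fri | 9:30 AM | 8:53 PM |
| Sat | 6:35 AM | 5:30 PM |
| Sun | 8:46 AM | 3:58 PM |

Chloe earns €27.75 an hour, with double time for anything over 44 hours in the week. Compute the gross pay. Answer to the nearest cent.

Wed: 7:51 AM–5:16 PM = 9 h 25 min
Thu: 9:46 AM–8:39 PM = 10 h 53 min
Fri: 9:30 AM–8:53 PM = 11 h 23 min
Sat: 6:35 AM–5:30 PM = 10 h 55 min
Sun: 8:46 AM–3:58 PM = 7 h 12 min
Total worked: 49 h 48 min = 2988 min.
Regular 44 h 0 min = 2640 min at €27.75/h; overtime 5 h 48 min = 348 min at €55.50/h.
Pay = (2640 × €27.75 + 348 × €55.50) ÷ 60 = €1542.90.

€1542.90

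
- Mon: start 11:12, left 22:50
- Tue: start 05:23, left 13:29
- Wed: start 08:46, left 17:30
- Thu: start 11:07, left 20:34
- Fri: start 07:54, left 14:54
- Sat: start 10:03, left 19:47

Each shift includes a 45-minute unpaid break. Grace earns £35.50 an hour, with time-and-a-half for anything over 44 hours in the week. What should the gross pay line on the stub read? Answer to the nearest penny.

£1889.49

Mon: 11:12–22:50 = 11 h 38 min; less 45 min break → 10 h 53 min
Tue: 05:23–13:29 = 8 h 6 min; less 45 min break → 7 h 21 min
Wed: 08:46–17:30 = 8 h 44 min; less 45 min break → 7 h 59 min
Thu: 11:07–20:34 = 9 h 27 min; less 45 min break → 8 h 42 min
Fri: 07:54–14:54 = 7 h 0 min; less 45 min break → 6 h 15 min
Sat: 10:03–19:47 = 9 h 44 min; less 45 min break → 8 h 59 min
Total worked: 50 h 9 min = 3009 min.
Regular 44 h 0 min = 2640 min at £35.50/h; overtime 6 h 9 min = 369 min at £53.25/h.
Pay = (2640 × £35.50 + 369 × £53.25) ÷ 60 = £1889.49.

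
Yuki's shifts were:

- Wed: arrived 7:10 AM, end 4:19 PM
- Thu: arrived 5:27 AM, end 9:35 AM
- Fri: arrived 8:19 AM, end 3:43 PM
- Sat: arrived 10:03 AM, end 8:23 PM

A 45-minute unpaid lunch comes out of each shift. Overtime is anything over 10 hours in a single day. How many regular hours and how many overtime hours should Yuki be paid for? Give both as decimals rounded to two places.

Wed: 7:10 AM–4:19 PM = 9 h 9 min; less 45 min break → 8 h 24 min
Thu: 5:27 AM–9:35 AM = 4 h 8 min; less 45 min break → 3 h 23 min
Fri: 8:19 AM–3:43 PM = 7 h 24 min; less 45 min break → 6 h 39 min
Sat: 10:03 AM–8:23 PM = 10 h 20 min; less 45 min break → 9 h 35 min
Wed reg 8 h 24 min / OT 0 h 0 min; Thu reg 3 h 23 min / OT 0 h 0 min; Fri reg 6 h 39 min / OT 0 h 0 min; Sat reg 9 h 35 min / OT 0 h 0 min.
Totals: regular 28 h 1 min, overtime 0 h 0 min.

Regular 28.02 hours, overtime 0.00 hours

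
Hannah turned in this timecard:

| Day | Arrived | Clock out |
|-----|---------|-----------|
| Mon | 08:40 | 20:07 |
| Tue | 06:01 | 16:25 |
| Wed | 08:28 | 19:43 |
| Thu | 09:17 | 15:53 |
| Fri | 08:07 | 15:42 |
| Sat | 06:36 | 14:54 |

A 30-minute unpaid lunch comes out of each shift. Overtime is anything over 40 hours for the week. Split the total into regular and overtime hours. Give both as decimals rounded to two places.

Mon: 08:40–20:07 = 11 h 27 min; less 30 min break → 10 h 57 min
Tue: 06:01–16:25 = 10 h 24 min; less 30 min break → 9 h 54 min
Wed: 08:28–19:43 = 11 h 15 min; less 30 min break → 10 h 45 min
Thu: 09:17–15:53 = 6 h 36 min; less 30 min break → 6 h 6 min
Fri: 08:07–15:42 = 7 h 35 min; less 30 min break → 7 h 5 min
Sat: 06:36–14:54 = 8 h 18 min; less 30 min break → 7 h 48 min
Total worked: 52 h 35 min = 52.58 h.
Threshold 40 h → overtime 12 h 35 min, regular 40 h 0 min.

Regular 40.00 hours, overtime 12.58 hours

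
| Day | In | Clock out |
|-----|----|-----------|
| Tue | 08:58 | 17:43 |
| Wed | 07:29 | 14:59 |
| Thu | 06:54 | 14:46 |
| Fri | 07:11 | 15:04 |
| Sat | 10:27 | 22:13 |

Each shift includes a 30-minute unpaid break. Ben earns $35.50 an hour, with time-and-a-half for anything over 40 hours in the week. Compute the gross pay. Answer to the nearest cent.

Tue: 08:58–17:43 = 8 h 45 min; less 30 min break → 8 h 15 min
Wed: 07:29–14:59 = 7 h 30 min; less 30 min break → 7 h 0 min
Thu: 06:54–14:46 = 7 h 52 min; less 30 min break → 7 h 22 min
Fri: 07:11–15:04 = 7 h 53 min; less 30 min break → 7 h 23 min
Sat: 10:27–22:13 = 11 h 46 min; less 30 min break → 11 h 16 min
Total worked: 41 h 16 min = 2476 min.
Regular 40 h 0 min = 2400 min at $35.50/h; overtime 1 h 16 min = 76 min at $53.25/h.
Pay = (2400 × $35.50 + 76 × $53.25) ÷ 60 = $1487.45.

$1487.45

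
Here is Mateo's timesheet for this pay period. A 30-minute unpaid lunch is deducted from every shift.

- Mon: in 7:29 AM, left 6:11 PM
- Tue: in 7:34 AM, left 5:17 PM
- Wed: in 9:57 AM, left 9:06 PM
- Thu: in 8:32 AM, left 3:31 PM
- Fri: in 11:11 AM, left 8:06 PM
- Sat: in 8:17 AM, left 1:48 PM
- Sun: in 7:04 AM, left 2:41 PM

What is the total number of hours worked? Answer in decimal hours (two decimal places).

57.10 hours

Mon: 7:29 AM–6:11 PM = 10 h 42 min; less 30 min break → 10 h 12 min
Tue: 7:34 AM–5:17 PM = 9 h 43 min; less 30 min break → 9 h 13 min
Wed: 9:57 AM–9:06 PM = 11 h 9 min; less 30 min break → 10 h 39 min
Thu: 8:32 AM–3:31 PM = 6 h 59 min; less 30 min break → 6 h 29 min
Fri: 11:11 AM–8:06 PM = 8 h 55 min; less 30 min break → 8 h 25 min
Sat: 8:17 AM–1:48 PM = 5 h 31 min; less 30 min break → 5 h 1 min
Sun: 7:04 AM–2:41 PM = 7 h 37 min; less 30 min break → 7 h 7 min
Total: 10 h 12 min + 9 h 13 min + 10 h 39 min + 6 h 29 min + 8 h 25 min + 5 h 1 min + 7 h 7 min = 57 h 6 min.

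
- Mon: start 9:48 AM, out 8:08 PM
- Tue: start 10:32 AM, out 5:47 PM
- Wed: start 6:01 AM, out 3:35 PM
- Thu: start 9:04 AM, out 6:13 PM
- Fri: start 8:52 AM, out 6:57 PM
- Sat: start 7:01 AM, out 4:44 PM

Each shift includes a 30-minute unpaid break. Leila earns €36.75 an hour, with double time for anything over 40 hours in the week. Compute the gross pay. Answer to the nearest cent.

Mon: 9:48 AM–8:08 PM = 10 h 20 min; less 30 min break → 9 h 50 min
Tue: 10:32 AM–5:47 PM = 7 h 15 min; less 30 min break → 6 h 45 min
Wed: 6:01 AM–3:35 PM = 9 h 34 min; less 30 min break → 9 h 4 min
Thu: 9:04 AM–6:13 PM = 9 h 9 min; less 30 min break → 8 h 39 min
Fri: 8:52 AM–6:57 PM = 10 h 5 min; less 30 min break → 9 h 35 min
Sat: 7:01 AM–4:44 PM = 9 h 43 min; less 30 min break → 9 h 13 min
Total worked: 53 h 6 min = 3186 min.
Regular 40 h 0 min = 2400 min at €36.75/h; overtime 13 h 6 min = 786 min at €73.50/h.
Pay = (2400 × €36.75 + 786 × €73.50) ÷ 60 = €2432.85.

€2432.85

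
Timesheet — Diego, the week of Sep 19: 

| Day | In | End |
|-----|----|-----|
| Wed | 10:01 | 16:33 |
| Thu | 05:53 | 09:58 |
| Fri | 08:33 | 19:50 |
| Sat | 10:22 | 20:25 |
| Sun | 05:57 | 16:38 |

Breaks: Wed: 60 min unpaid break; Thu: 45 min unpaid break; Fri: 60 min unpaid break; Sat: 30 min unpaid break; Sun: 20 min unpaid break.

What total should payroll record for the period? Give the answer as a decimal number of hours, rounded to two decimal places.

39.05 hours

Wed: 10:01–16:33 = 6 h 32 min; less 60 min break → 5 h 32 min
Thu: 05:53–09:58 = 4 h 5 min; less 45 min break → 3 h 20 min
Fri: 08:33–19:50 = 11 h 17 min; less 60 min break → 10 h 17 min
Sat: 10:22–20:25 = 10 h 3 min; less 30 min break → 9 h 33 min
Sun: 05:57–16:38 = 10 h 41 min; less 20 min break → 10 h 21 min
Total: 5 h 32 min + 3 h 20 min + 10 h 17 min + 9 h 33 min + 10 h 21 min = 39 h 3 min.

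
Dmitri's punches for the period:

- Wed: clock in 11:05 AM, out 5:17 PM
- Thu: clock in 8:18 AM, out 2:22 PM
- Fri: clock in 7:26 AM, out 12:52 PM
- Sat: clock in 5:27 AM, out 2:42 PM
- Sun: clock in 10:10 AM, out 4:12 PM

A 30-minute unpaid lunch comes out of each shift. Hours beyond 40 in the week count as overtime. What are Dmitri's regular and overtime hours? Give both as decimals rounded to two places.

Regular 30.48 hours, overtime 0.00 hours

Wed: 11:05 AM–5:17 PM = 6 h 12 min; less 30 min break → 5 h 42 min
Thu: 8:18 AM–2:22 PM = 6 h 4 min; less 30 min break → 5 h 34 min
Fri: 7:26 AM–12:52 PM = 5 h 26 min; less 30 min break → 4 h 56 min
Sat: 5:27 AM–2:42 PM = 9 h 15 min; less 30 min break → 8 h 45 min
Sun: 10:10 AM–4:12 PM = 6 h 2 min; less 30 min break → 5 h 32 min
Total worked: 30 h 29 min = 30.48 h.
Threshold 40 h → overtime 0 h 0 min, regular 30 h 29 min.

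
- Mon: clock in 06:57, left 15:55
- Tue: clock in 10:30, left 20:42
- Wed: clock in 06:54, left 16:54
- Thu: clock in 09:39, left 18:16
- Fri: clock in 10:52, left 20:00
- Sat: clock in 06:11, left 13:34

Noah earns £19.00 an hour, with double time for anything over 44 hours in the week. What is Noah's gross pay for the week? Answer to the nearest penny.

£1227.40

Mon: 06:57–15:55 = 8 h 58 min
Tue: 10:30–20:42 = 10 h 12 min
Wed: 06:54–16:54 = 10 h 0 min
Thu: 09:39–18:16 = 8 h 37 min
Fri: 10:52–20:00 = 9 h 8 min
Sat: 06:11–13:34 = 7 h 23 min
Total worked: 54 h 18 min = 3258 min.
Regular 44 h 0 min = 2640 min at £19.00/h; overtime 10 h 18 min = 618 min at £38.00/h.
Pay = (2640 × £19.00 + 618 × £38.00) ÷ 60 = £1227.40.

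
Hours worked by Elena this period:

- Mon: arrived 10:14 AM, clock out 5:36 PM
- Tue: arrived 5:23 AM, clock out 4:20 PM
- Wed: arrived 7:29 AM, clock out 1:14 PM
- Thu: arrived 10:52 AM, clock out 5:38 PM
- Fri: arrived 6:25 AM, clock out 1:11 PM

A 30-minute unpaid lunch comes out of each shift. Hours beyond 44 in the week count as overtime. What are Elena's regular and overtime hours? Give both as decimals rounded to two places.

Mon: 10:14 AM–5:36 PM = 7 h 22 min; less 30 min break → 6 h 52 min
Tue: 5:23 AM–4:20 PM = 10 h 57 min; less 30 min break → 10 h 27 min
Wed: 7:29 AM–1:14 PM = 5 h 45 min; less 30 min break → 5 h 15 min
Thu: 10:52 AM–5:38 PM = 6 h 46 min; less 30 min break → 6 h 16 min
Fri: 6:25 AM–1:11 PM = 6 h 46 min; less 30 min break → 6 h 16 min
Total worked: 35 h 6 min = 35.10 h.
Threshold 44 h → overtime 0 h 0 min, regular 35 h 6 min.

Regular 35.10 hours, overtime 0.00 hours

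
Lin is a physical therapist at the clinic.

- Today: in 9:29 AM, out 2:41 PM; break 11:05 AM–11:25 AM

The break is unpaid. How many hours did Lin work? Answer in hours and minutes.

Today: 9:29 AM–2:41 PM = 5 h 12 min; less 20 min break → 4 h 52 min

4 h 52 min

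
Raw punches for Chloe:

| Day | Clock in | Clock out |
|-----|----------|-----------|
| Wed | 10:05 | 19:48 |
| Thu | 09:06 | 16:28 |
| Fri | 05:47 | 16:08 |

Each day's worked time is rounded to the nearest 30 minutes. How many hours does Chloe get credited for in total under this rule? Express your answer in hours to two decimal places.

Wed: 10:05–19:48 = 9 h 43 min → rounds to 9 h 30 min
Thu: 09:06–16:28 = 7 h 22 min → rounds to 7 h 30 min
Fri: 05:47–16:08 = 10 h 21 min → rounds to 10 h 30 min
Total credited: 27 h 30 min.

27.50 hours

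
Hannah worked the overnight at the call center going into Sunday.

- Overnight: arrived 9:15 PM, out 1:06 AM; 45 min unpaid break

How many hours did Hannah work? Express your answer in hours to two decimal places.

3.10 hours

Overnight: 9:15 PM → midnight = 2 h 45 min; midnight → 1:06 AM = 1 h 6 min; span 3 h 51 min; less 45 min break → 3 h 6 min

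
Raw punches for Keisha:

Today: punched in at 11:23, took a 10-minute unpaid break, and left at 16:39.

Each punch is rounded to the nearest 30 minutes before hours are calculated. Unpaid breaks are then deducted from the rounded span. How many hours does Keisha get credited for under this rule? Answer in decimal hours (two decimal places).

4.83 hours

Today: in 11:23→11:30, out 16:39→16:30; 5 h 0 min − 10 min = 4 h 50 min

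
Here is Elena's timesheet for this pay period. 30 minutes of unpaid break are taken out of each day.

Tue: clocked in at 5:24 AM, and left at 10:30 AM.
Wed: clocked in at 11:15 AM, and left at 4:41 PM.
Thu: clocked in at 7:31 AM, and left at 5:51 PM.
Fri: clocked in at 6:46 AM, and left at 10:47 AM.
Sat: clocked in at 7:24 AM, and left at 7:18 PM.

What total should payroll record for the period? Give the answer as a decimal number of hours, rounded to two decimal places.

34.28 hours

Tue: 5:24 AM–10:30 AM = 5 h 6 min; less 30 min break → 4 h 36 min
Wed: 11:15 AM–4:41 PM = 5 h 26 min; less 30 min break → 4 h 56 min
Thu: 7:31 AM–5:51 PM = 10 h 20 min; less 30 min break → 9 h 50 min
Fri: 6:46 AM–10:47 AM = 4 h 1 min; less 30 min break → 3 h 31 min
Sat: 7:24 AM–7:18 PM = 11 h 54 min; less 30 min break → 11 h 24 min
Total: 4 h 36 min + 4 h 56 min + 9 h 50 min + 3 h 31 min + 11 h 24 min = 34 h 17 min.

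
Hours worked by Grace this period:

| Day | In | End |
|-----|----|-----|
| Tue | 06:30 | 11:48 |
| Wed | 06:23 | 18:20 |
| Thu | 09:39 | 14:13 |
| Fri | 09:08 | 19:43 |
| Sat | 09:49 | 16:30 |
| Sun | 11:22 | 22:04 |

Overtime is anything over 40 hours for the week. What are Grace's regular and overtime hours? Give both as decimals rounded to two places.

Tue: 06:30–11:48 = 5 h 18 min
Wed: 06:23–18:20 = 11 h 57 min
Thu: 09:39–14:13 = 4 h 34 min
Fri: 09:08–19:43 = 10 h 35 min
Sat: 09:49–16:30 = 6 h 41 min
Sun: 11:22–22:04 = 10 h 42 min
Total worked: 49 h 47 min = 49.78 h.
Threshold 40 h → overtime 9 h 47 min, regular 40 h 0 min.

Regular 40.00 hours, overtime 9.78 hours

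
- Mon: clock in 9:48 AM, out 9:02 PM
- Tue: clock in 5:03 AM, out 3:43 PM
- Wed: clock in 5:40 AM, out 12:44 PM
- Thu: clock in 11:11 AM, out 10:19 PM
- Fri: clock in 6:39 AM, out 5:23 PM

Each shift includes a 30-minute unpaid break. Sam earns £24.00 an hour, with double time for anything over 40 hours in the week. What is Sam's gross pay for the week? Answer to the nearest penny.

£1360.00

Mon: 9:48 AM–9:02 PM = 11 h 14 min; less 30 min break → 10 h 44 min
Tue: 5:03 AM–3:43 PM = 10 h 40 min; less 30 min break → 10 h 10 min
Wed: 5:40 AM–12:44 PM = 7 h 4 min; less 30 min break → 6 h 34 min
Thu: 11:11 AM–10:19 PM = 11 h 8 min; less 30 min break → 10 h 38 min
Fri: 6:39 AM–5:23 PM = 10 h 44 min; less 30 min break → 10 h 14 min
Total worked: 48 h 20 min = 2900 min.
Regular 40 h 0 min = 2400 min at £24.00/h; overtime 8 h 20 min = 500 min at £48.00/h.
Pay = (2400 × £24.00 + 500 × £48.00) ÷ 60 = £1360.00.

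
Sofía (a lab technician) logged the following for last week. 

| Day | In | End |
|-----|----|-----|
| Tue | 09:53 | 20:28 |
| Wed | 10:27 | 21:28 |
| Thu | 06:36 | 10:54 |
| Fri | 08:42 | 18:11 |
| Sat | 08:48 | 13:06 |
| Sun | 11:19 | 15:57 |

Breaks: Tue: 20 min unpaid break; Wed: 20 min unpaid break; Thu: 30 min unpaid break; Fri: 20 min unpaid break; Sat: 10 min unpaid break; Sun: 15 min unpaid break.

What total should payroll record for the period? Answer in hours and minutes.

42 h 24 min

Tue: 09:53–20:28 = 10 h 35 min; less 20 min break → 10 h 15 min
Wed: 10:27–21:28 = 11 h 1 min; less 20 min break → 10 h 41 min
Thu: 06:36–10:54 = 4 h 18 min; less 30 min break → 3 h 48 min
Fri: 08:42–18:11 = 9 h 29 min; less 20 min break → 9 h 9 min
Sat: 08:48–13:06 = 4 h 18 min; less 10 min break → 4 h 8 min
Sun: 11:19–15:57 = 4 h 38 min; less 15 min break → 4 h 23 min
Total: 10 h 15 min + 10 h 41 min + 3 h 48 min + 9 h 9 min + 4 h 8 min + 4 h 23 min = 42 h 24 min.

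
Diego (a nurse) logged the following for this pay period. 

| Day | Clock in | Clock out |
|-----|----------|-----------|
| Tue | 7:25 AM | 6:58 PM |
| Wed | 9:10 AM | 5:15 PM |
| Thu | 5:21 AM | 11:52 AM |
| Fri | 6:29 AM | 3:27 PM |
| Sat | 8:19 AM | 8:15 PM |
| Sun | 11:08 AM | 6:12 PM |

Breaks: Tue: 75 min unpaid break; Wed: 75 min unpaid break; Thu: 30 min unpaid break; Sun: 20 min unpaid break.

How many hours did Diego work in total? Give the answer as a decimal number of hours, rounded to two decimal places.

50.78 hours

Tue: 7:25 AM–6:58 PM = 11 h 33 min; less 75 min break → 10 h 18 min
Wed: 9:10 AM–5:15 PM = 8 h 5 min; less 75 min break → 6 h 50 min
Thu: 5:21 AM–11:52 AM = 6 h 31 min; less 30 min break → 6 h 1 min
Fri: 6:29 AM–3:27 PM = 8 h 58 min
Sat: 8:19 AM–8:15 PM = 11 h 56 min
Sun: 11:08 AM–6:12 PM = 7 h 4 min; less 20 min break → 6 h 44 min
Total: 10 h 18 min + 6 h 50 min + 6 h 1 min + 8 h 58 min + 11 h 56 min + 6 h 44 min = 50 h 47 min.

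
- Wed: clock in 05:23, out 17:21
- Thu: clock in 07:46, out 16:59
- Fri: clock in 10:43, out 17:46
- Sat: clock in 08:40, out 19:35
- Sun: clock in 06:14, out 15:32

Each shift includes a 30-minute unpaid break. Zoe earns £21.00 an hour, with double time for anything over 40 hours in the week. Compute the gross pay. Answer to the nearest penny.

£1089.90

Wed: 05:23–17:21 = 11 h 58 min; less 30 min break → 11 h 28 min
Thu: 07:46–16:59 = 9 h 13 min; less 30 min break → 8 h 43 min
Fri: 10:43–17:46 = 7 h 3 min; less 30 min break → 6 h 33 min
Sat: 08:40–19:35 = 10 h 55 min; less 30 min break → 10 h 25 min
Sun: 06:14–15:32 = 9 h 18 min; less 30 min break → 8 h 48 min
Total worked: 45 h 57 min = 2757 min.
Regular 40 h 0 min = 2400 min at £21.00/h; overtime 5 h 57 min = 357 min at £42.00/h.
Pay = (2400 × £21.00 + 357 × £42.00) ÷ 60 = £1089.90.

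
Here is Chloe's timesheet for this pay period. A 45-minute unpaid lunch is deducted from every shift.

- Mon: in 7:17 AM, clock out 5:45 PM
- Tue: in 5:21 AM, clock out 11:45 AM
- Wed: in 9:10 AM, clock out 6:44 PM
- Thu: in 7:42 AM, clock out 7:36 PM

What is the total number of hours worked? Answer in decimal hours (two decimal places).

Mon: 7:17 AM–5:45 PM = 10 h 28 min; less 45 min break → 9 h 43 min
Tue: 5:21 AM–11:45 AM = 6 h 24 min; less 45 min break → 5 h 39 min
Wed: 9:10 AM–6:44 PM = 9 h 34 min; less 45 min break → 8 h 49 min
Thu: 7:42 AM–7:36 PM = 11 h 54 min; less 45 min break → 11 h 9 min
Total: 9 h 43 min + 5 h 39 min + 8 h 49 min + 11 h 9 min = 35 h 20 min.

35.33 hours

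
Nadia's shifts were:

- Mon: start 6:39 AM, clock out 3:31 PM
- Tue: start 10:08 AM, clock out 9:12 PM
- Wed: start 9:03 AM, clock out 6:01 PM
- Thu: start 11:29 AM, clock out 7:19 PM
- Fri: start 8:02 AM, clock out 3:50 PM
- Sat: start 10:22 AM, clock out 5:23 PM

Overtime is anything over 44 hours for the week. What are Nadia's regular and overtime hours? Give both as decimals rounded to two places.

Mon: 6:39 AM–3:31 PM = 8 h 52 min
Tue: 10:08 AM–9:12 PM = 11 h 4 min
Wed: 9:03 AM–6:01 PM = 8 h 58 min
Thu: 11:29 AM–7:19 PM = 7 h 50 min
Fri: 8:02 AM–3:50 PM = 7 h 48 min
Sat: 10:22 AM–5:23 PM = 7 h 1 min
Total worked: 51 h 33 min = 51.55 h.
Threshold 44 h → overtime 7 h 33 min, regular 44 h 0 min.

Regular 44.00 hours, overtime 7.55 hours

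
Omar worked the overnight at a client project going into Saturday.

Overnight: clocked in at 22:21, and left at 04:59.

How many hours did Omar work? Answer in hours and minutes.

Overnight: 22:21 → midnight = 1 h 39 min; midnight → 04:59 = 4 h 59 min; span 6 h 38 min

6 h 38 min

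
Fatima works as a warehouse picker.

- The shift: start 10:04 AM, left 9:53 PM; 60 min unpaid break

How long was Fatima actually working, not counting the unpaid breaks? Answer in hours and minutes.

10 h 49 min

The shift: 10:04 AM–9:53 PM = 11 h 49 min; less 60 min break → 10 h 49 min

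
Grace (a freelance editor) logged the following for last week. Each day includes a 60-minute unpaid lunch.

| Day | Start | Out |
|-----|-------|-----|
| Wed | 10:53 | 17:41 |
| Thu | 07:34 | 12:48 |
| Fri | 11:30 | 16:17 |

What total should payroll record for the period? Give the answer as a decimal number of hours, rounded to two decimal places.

Wed: 10:53–17:41 = 6 h 48 min; less 60 min break → 5 h 48 min
Thu: 07:34–12:48 = 5 h 14 min; less 60 min break → 4 h 14 min
Fri: 11:30–16:17 = 4 h 47 min; less 60 min break → 3 h 47 min
Total: 5 h 48 min + 4 h 14 min + 3 h 47 min = 13 h 49 min.

13.82 hours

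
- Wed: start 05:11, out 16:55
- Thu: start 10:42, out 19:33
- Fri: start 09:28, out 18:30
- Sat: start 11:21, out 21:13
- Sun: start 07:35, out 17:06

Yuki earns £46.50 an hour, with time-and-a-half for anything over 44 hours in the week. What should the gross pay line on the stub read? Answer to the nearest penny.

£2394.75

Wed: 05:11–16:55 = 11 h 44 min
Thu: 10:42–19:33 = 8 h 51 min
Fri: 09:28–18:30 = 9 h 2 min
Sat: 11:21–21:13 = 9 h 52 min
Sun: 07:35–17:06 = 9 h 31 min
Total worked: 49 h 0 min = 2940 min.
Regular 44 h 0 min = 2640 min at £46.50/h; overtime 5 h 0 min = 300 min at £69.75/h.
Pay = (2640 × £46.50 + 300 × £69.75) ÷ 60 = £2394.75.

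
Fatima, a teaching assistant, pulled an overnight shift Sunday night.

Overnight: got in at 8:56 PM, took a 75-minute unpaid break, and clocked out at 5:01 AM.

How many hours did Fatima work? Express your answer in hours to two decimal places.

Overnight: 8:56 PM → midnight = 3 h 4 min; midnight → 5:01 AM = 5 h 1 min; span 8 h 5 min; less 75 min break → 6 h 50 min

6.83 hours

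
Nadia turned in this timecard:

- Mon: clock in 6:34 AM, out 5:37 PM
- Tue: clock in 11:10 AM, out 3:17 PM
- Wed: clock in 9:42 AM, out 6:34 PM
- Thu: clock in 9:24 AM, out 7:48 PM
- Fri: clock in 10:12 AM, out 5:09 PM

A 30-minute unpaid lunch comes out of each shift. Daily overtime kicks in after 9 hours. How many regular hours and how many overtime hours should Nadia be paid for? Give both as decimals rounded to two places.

Regular 36.43 hours, overtime 2.45 hours

Mon: 6:34 AM–5:37 PM = 11 h 3 min; less 30 min break → 10 h 33 min
Tue: 11:10 AM–3:17 PM = 4 h 7 min; less 30 min break → 3 h 37 min
Wed: 9:42 AM–6:34 PM = 8 h 52 min; less 30 min break → 8 h 22 min
Thu: 9:24 AM–7:48 PM = 10 h 24 min; less 30 min break → 9 h 54 min
Fri: 10:12 AM–5:09 PM = 6 h 57 min; less 30 min break → 6 h 27 min
Mon reg 9 h 0 min / OT 1 h 33 min; Tue reg 3 h 37 min / OT 0 h 0 min; Wed reg 8 h 22 min / OT 0 h 0 min; Thu reg 9 h 0 min / OT 0 h 54 min; Fri reg 6 h 27 min / OT 0 h 0 min.
Totals: regular 36 h 26 min, overtime 2 h 27 min.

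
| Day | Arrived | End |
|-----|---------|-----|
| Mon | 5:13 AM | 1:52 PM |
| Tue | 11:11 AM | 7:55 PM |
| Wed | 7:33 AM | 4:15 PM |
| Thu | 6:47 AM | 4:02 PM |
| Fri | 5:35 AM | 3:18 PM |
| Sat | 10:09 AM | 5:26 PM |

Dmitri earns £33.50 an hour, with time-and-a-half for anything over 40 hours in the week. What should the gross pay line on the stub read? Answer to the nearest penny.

£1959.75

Mon: 5:13 AM–1:52 PM = 8 h 39 min
Tue: 11:11 AM–7:55 PM = 8 h 44 min
Wed: 7:33 AM–4:15 PM = 8 h 42 min
Thu: 6:47 AM–4:02 PM = 9 h 15 min
Fri: 5:35 AM–3:18 PM = 9 h 43 min
Sat: 10:09 AM–5:26 PM = 7 h 17 min
Total worked: 52 h 20 min = 3140 min.
Regular 40 h 0 min = 2400 min at £33.50/h; overtime 12 h 20 min = 740 min at £50.25/h.
Pay = (2400 × £33.50 + 740 × £50.25) ÷ 60 = £1959.75.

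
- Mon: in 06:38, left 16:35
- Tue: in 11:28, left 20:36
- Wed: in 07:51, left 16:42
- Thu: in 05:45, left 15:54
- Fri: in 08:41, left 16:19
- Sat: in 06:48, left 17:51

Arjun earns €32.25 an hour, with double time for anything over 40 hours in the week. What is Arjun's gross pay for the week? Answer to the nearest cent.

€2371.45

Mon: 06:38–16:35 = 9 h 57 min
Tue: 11:28–20:36 = 9 h 8 min
Wed: 07:51–16:42 = 8 h 51 min
Thu: 05:45–15:54 = 10 h 9 min
Fri: 08:41–16:19 = 7 h 38 min
Sat: 06:48–17:51 = 11 h 3 min
Total worked: 56 h 46 min = 3406 min.
Regular 40 h 0 min = 2400 min at €32.25/h; overtime 16 h 46 min = 1006 min at €64.50/h.
Pay = (2400 × €32.25 + 1006 × €64.50) ÷ 60 = €2371.45.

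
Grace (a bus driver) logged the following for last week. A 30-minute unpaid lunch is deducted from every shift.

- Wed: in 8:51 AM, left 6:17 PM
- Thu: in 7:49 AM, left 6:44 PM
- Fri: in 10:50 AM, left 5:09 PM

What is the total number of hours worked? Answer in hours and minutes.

Wed: 8:51 AM–6:17 PM = 9 h 26 min; less 30 min break → 8 h 56 min
Thu: 7:49 AM–6:44 PM = 10 h 55 min; less 30 min break → 10 h 25 min
Fri: 10:50 AM–5:09 PM = 6 h 19 min; less 30 min break → 5 h 49 min
Total: 8 h 56 min + 10 h 25 min + 5 h 49 min = 25 h 10 min.

25 h 10 min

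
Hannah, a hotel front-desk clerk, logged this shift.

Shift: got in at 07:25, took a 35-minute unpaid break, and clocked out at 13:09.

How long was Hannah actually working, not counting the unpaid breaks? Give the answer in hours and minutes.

5 h 9 min

Shift: 07:25–13:09 = 5 h 44 min; less 35 min break → 5 h 9 min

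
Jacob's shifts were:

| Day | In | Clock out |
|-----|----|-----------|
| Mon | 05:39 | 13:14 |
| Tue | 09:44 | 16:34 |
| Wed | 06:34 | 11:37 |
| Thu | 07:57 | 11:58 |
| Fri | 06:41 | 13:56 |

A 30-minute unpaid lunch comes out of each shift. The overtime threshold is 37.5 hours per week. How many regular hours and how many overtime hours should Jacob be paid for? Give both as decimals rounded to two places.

Mon: 05:39–13:14 = 7 h 35 min; less 30 min break → 7 h 5 min
Tue: 09:44–16:34 = 6 h 50 min; less 30 min break → 6 h 20 min
Wed: 06:34–11:37 = 5 h 3 min; less 30 min break → 4 h 33 min
Thu: 07:57–11:58 = 4 h 1 min; less 30 min break → 3 h 31 min
Fri: 06:41–13:56 = 7 h 15 min; less 30 min break → 6 h 45 min
Total worked: 28 h 14 min = 28.23 h.
Threshold 37.5 h → overtime 0 h 0 min, regular 28 h 14 min.

Regular 28.23 hours, overtime 0.00 hours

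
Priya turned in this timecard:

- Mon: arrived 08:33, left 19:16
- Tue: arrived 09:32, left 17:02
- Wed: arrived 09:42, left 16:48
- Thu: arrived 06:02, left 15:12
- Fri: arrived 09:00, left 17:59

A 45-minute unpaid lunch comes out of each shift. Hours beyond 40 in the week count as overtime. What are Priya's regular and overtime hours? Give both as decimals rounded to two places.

Regular 39.72 hours, overtime 0.00 hours

Mon: 08:33–19:16 = 10 h 43 min; less 45 min break → 9 h 58 min
Tue: 09:32–17:02 = 7 h 30 min; less 45 min break → 6 h 45 min
Wed: 09:42–16:48 = 7 h 6 min; less 45 min break → 6 h 21 min
Thu: 06:02–15:12 = 9 h 10 min; less 45 min break → 8 h 25 min
Fri: 09:00–17:59 = 8 h 59 min; less 45 min break → 8 h 14 min
Total worked: 39 h 43 min = 39.72 h.
Threshold 40 h → overtime 0 h 0 min, regular 39 h 43 min.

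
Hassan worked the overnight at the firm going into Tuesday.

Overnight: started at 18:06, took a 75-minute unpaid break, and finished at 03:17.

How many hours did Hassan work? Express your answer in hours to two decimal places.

Overnight: 18:06 → midnight = 5 h 54 min; midnight → 03:17 = 3 h 17 min; span 9 h 11 min; less 75 min break → 7 h 56 min

7.93 hours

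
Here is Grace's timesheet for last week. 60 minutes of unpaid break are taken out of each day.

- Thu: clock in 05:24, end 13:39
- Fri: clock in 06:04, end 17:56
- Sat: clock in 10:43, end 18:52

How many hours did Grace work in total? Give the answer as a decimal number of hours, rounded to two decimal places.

Thu: 05:24–13:39 = 8 h 15 min; less 60 min break → 7 h 15 min
Fri: 06:04–17:56 = 11 h 52 min; less 60 min break → 10 h 52 min
Sat: 10:43–18:52 = 8 h 9 min; less 60 min break → 7 h 9 min
Total: 7 h 15 min + 10 h 52 min + 7 h 9 min = 25 h 16 min.

25.27 hours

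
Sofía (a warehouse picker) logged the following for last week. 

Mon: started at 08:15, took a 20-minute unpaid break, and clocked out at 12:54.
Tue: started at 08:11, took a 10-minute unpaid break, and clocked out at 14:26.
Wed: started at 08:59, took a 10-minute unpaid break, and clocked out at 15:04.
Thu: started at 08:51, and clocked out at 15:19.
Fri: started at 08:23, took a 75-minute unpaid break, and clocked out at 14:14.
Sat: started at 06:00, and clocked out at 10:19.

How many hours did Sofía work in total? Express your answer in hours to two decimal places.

Mon: 08:15–12:54 = 4 h 39 min; less 20 min break → 4 h 19 min
Tue: 08:11–14:26 = 6 h 15 min; less 10 min break → 6 h 5 min
Wed: 08:59–15:04 = 6 h 5 min; less 10 min break → 5 h 55 min
Thu: 08:51–15:19 = 6 h 28 min
Fri: 08:23–14:14 = 5 h 51 min; less 75 min break → 4 h 36 min
Sat: 06:00–10:19 = 4 h 19 min
Total: 4 h 19 min + 6 h 5 min + 5 h 55 min + 6 h 28 min + 4 h 36 min + 4 h 19 min = 31 h 42 min.

31.70 hours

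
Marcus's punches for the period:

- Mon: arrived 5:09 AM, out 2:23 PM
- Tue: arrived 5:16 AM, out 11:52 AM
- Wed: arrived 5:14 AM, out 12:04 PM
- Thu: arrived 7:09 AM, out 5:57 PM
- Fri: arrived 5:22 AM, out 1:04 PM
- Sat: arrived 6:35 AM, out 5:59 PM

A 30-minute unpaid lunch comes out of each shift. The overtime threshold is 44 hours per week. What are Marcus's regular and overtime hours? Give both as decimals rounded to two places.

Regular 44.00 hours, overtime 5.57 hours

Mon: 5:09 AM–2:23 PM = 9 h 14 min; less 30 min break → 8 h 44 min
Tue: 5:16 AM–11:52 AM = 6 h 36 min; less 30 min break → 6 h 6 min
Wed: 5:14 AM–12:04 PM = 6 h 50 min; less 30 min break → 6 h 20 min
Thu: 7:09 AM–5:57 PM = 10 h 48 min; less 30 min break → 10 h 18 min
Fri: 5:22 AM–1:04 PM = 7 h 42 min; less 30 min break → 7 h 12 min
Sat: 6:35 AM–5:59 PM = 11 h 24 min; less 30 min break → 10 h 54 min
Total worked: 49 h 34 min = 49.57 h.
Threshold 44 h → overtime 5 h 34 min, regular 44 h 0 min.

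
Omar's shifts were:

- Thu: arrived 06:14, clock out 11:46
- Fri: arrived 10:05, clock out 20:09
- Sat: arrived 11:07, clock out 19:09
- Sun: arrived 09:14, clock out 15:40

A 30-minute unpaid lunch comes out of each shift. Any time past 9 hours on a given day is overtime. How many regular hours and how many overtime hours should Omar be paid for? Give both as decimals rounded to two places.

Thu: 06:14–11:46 = 5 h 32 min; less 30 min break → 5 h 2 min
Fri: 10:05–20:09 = 10 h 4 min; less 30 min break → 9 h 34 min
Sat: 11:07–19:09 = 8 h 2 min; less 30 min break → 7 h 32 min
Sun: 09:14–15:40 = 6 h 26 min; less 30 min break → 5 h 56 min
Thu reg 5 h 2 min / OT 0 h 0 min; Fri reg 9 h 0 min / OT 0 h 34 min; Sat reg 7 h 32 min / OT 0 h 0 min; Sun reg 5 h 56 min / OT 0 h 0 min.
Totals: regular 27 h 30 min, overtime 0 h 34 min.

Regular 27.50 hours, overtime 0.57 hours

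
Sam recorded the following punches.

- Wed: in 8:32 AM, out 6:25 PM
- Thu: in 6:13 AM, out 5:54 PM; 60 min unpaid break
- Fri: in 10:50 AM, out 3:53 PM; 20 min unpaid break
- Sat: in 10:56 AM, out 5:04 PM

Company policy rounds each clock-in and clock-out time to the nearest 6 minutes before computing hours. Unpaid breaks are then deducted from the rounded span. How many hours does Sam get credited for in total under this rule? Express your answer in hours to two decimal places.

Wed: in 8:32 AM→8:30 AM, out 6:25 PM→6:24 PM; 9 h 54 min
Thu: in 6:13 AM→6:12 AM, out 5:54 PM→5:54 PM; 11 h 42 min − 60 min = 10 h 42 min
Fri: in 10:50 AM→10:48 AM, out 3:53 PM→3:54 PM; 5 h 6 min − 20 min = 4 h 46 min
Sat: in 10:56 AM→10:54 AM, out 5:04 PM→5:06 PM; 6 h 12 min
Total credited: 31 h 34 min.

31.57 hours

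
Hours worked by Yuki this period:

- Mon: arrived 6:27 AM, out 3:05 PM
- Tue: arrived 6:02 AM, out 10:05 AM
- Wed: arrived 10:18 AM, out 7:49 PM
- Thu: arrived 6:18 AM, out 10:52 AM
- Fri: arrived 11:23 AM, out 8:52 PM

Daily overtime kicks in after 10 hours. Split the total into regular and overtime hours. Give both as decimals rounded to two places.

Regular 36.25 hours, overtime 0.00 hours

Mon: 6:27 AM–3:05 PM = 8 h 38 min
Tue: 6:02 AM–10:05 AM = 4 h 3 min
Wed: 10:18 AM–7:49 PM = 9 h 31 min
Thu: 6:18 AM–10:52 AM = 4 h 34 min
Fri: 11:23 AM–8:52 PM = 9 h 29 min
Mon reg 8 h 38 min / OT 0 h 0 min; Tue reg 4 h 3 min / OT 0 h 0 min; Wed reg 9 h 31 min / OT 0 h 0 min; Thu reg 4 h 34 min / OT 0 h 0 min; Fri reg 9 h 29 min / OT 0 h 0 min.
Totals: regular 36 h 15 min, overtime 0 h 0 min.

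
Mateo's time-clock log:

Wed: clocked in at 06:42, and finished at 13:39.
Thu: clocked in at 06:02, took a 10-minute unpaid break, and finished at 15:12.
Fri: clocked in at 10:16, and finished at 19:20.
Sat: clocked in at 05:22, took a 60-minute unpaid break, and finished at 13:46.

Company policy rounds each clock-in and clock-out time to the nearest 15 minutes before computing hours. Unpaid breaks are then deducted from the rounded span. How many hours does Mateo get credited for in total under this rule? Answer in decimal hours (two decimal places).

32.58 hours

Wed: in 06:42→06:45, out 13:39→13:45; 7 h 0 min
Thu: in 06:02→06:00, out 15:12→15:15; 9 h 15 min − 10 min = 9 h 5 min
Fri: in 10:16→10:15, out 19:20→19:15; 9 h 0 min
Sat: in 05:22→05:15, out 13:46→13:45; 8 h 30 min − 60 min = 7 h 30 min
Total credited: 32 h 35 min.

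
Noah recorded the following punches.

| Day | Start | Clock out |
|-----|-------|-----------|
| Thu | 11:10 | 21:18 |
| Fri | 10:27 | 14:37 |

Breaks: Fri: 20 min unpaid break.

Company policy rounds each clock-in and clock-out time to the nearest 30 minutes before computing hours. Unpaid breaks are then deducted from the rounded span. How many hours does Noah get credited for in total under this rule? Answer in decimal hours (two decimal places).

Thu: in 11:10→11:00, out 21:18→21:30; 10 h 30 min
Fri: in 10:27→10:30, out 14:37→14:30; 4 h 0 min − 20 min = 3 h 40 min
Total credited: 14 h 10 min.

14.17 hours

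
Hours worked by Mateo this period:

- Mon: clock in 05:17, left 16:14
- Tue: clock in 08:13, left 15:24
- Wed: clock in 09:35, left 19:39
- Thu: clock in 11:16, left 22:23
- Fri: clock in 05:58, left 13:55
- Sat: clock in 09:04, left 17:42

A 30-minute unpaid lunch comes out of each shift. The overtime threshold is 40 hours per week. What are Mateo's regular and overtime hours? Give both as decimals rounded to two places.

Regular 40.00 hours, overtime 12.90 hours

Mon: 05:17–16:14 = 10 h 57 min; less 30 min break → 10 h 27 min
Tue: 08:13–15:24 = 7 h 11 min; less 30 min break → 6 h 41 min
Wed: 09:35–19:39 = 10 h 4 min; less 30 min break → 9 h 34 min
Thu: 11:16–22:23 = 11 h 7 min; less 30 min break → 10 h 37 min
Fri: 05:58–13:55 = 7 h 57 min; less 30 min break → 7 h 27 min
Sat: 09:04–17:42 = 8 h 38 min; less 30 min break → 8 h 8 min
Total worked: 52 h 54 min = 52.90 h.
Threshold 40 h → overtime 12 h 54 min, regular 40 h 0 min.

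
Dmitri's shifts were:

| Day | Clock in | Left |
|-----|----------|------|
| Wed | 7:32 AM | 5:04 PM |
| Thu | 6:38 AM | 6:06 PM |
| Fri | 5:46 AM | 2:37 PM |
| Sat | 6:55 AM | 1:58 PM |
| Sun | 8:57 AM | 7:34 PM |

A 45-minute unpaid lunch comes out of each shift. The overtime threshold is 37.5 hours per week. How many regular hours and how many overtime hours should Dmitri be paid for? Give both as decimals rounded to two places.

Regular 37.50 hours, overtime 6.27 hours

Wed: 7:32 AM–5:04 PM = 9 h 32 min; less 45 min break → 8 h 47 min
Thu: 6:38 AM–6:06 PM = 11 h 28 min; less 45 min break → 10 h 43 min
Fri: 5:46 AM–2:37 PM = 8 h 51 min; less 45 min break → 8 h 6 min
Sat: 6:55 AM–1:58 PM = 7 h 3 min; less 45 min break → 6 h 18 min
Sun: 8:57 AM–7:34 PM = 10 h 37 min; less 45 min break → 9 h 52 min
Total worked: 43 h 46 min = 43.77 h.
Threshold 37.5 h → overtime 6 h 16 min, regular 37 h 30 min.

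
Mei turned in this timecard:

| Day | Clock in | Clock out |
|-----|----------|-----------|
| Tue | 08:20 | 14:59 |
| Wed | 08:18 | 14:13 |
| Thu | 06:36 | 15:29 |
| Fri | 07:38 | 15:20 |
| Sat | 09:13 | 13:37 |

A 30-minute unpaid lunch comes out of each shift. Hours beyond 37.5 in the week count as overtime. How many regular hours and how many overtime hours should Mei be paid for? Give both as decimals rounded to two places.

Regular 31.05 hours, overtime 0.00 hours

Tue: 08:20–14:59 = 6 h 39 min; less 30 min break → 6 h 9 min
Wed: 08:18–14:13 = 5 h 55 min; less 30 min break → 5 h 25 min
Thu: 06:36–15:29 = 8 h 53 min; less 30 min break → 8 h 23 min
Fri: 07:38–15:20 = 7 h 42 min; less 30 min break → 7 h 12 min
Sat: 09:13–13:37 = 4 h 24 min; less 30 min break → 3 h 54 min
Total worked: 31 h 3 min = 31.05 h.
Threshold 37.5 h → overtime 0 h 0 min, regular 31 h 3 min.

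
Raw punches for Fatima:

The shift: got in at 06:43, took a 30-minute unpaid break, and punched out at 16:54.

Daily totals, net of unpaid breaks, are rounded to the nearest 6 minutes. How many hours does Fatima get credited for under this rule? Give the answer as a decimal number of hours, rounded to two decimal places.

The shift: 06:43–16:54 = 10 h 11 min − 30 min = 9 h 41 min → rounds to 9 h 42 min

9.70 hours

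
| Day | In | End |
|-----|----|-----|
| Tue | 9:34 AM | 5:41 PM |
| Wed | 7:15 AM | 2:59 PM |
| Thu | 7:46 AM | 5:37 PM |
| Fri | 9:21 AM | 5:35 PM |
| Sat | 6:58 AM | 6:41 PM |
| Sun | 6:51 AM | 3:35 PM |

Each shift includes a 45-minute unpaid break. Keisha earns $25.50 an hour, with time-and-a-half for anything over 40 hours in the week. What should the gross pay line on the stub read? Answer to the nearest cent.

Tue: 9:34 AM–5:41 PM = 8 h 7 min; less 45 min break → 7 h 22 min
Wed: 7:15 AM–2:59 PM = 7 h 44 min; less 45 min break → 6 h 59 min
Thu: 7:46 AM–5:37 PM = 9 h 51 min; less 45 min break → 9 h 6 min
Fri: 9:21 AM–5:35 PM = 8 h 14 min; less 45 min break → 7 h 29 min
Sat: 6:58 AM–6:41 PM = 11 h 43 min; less 45 min break → 10 h 58 min
Sun: 6:51 AM–3:35 PM = 8 h 44 min; less 45 min break → 7 h 59 min
Total worked: 49 h 53 min = 2993 min.
Regular 40 h 0 min = 2400 min at $25.50/h; overtime 9 h 53 min = 593 min at $38.25/h.
Pay = (2400 × $25.50 + 593 × $38.25) ÷ 60 = $1398.04.

$1398.04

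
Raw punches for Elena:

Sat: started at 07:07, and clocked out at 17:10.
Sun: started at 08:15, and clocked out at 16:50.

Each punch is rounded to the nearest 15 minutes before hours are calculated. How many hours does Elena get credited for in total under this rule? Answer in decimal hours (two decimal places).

18.75 hours

Sat: in 07:07→07:00, out 17:10→17:15; 10 h 15 min
Sun: in 08:15→08:15, out 16:50→16:45; 8 h 30 min
Total credited: 18 h 45 min.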